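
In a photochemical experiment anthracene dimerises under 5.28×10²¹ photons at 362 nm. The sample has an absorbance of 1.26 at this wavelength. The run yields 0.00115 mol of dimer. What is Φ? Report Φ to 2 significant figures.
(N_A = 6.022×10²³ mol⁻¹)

Moles of photons: 5.28×10²¹ / 6.022×10²³ = 0.008768 mol.
Fraction absorbed: 1 − 10^(−1.26) = 0.9450.
Photons absorbed: 0.9450 × 0.008768 = 0.008286 mol.
Φ = 0.00115 mol / 0.008286 mol photons = 0.14.

Φ = 0.14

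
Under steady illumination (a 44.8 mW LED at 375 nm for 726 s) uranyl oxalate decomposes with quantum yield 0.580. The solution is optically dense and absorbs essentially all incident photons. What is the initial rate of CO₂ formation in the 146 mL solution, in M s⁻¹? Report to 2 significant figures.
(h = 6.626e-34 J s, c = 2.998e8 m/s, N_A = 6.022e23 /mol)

5.6e-7 M s⁻¹

Photon energy at 375 nm: hc/λ = (6.626e-34)(2.998e8)/(375e-9) = 5.297e-19 J.
Energy delivered: (44.8 mW)(726 s) = 32.52 J.
Photons incident: 32.52 / 5.297e-19 = 6.139e19, i.e. 6.139e19/6.022e23 = 1.019e-4 mol.
Product formed: 0.580 × 1.019e-4 = 5.910e-5 mol.
Rate: 5.910e-5 mol / (726 s × 0.146 L) = 5.6e-7 M s⁻¹.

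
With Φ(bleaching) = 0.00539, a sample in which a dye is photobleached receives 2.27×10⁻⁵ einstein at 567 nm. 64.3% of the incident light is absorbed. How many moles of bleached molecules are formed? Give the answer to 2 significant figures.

7.9×10⁻⁸ mol

Photons absorbed: 0.643 × 2.27×10⁻⁵ = 1.460×10⁻⁵ mol.
Product: Φ × n_abs = 0.00539 × 1.460×10⁻⁵ = 7.869×10⁻⁸ mol.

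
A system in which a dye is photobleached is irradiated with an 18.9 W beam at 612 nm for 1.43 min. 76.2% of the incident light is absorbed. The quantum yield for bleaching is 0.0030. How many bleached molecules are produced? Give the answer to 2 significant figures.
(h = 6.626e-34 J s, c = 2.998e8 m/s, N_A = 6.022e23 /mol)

1.1e19 bleached molecules

Photon energy at 612 nm: hc/λ = (6.626e-34)(2.998e8)/(612e-9) = 3.246e-19 J.
Energy delivered: (18.9 W)(85.8 s) = 1622 J.
Photons incident: 1622 / 3.246e-19 = 4.997e21, i.e. 4.997e21/6.022e23 = 0.008298 mol.
Photons absorbed: 0.762 × 0.008298 = 0.006323 mol.
Product: Φ × n_abs = 0.0030 × 0.006323 = 1.897e-5 mol.
As a count: 1.897e-5 × 6.022e23 = 1.1e19.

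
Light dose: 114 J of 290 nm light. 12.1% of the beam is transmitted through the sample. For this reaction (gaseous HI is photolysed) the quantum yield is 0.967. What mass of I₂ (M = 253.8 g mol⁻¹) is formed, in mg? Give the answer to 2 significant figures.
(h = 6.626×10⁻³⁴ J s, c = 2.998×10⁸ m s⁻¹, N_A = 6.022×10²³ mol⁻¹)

60 mg

Photon energy at 290 nm: hc/λ = (6.626×10⁻³⁴)(2.998×10⁸)/(290×10⁻⁹) = 6.850×10⁻¹⁹ J.
Photons incident: 114 / 6.850×10⁻¹⁹ = 1.664×10²⁰, i.e. 1.664×10²⁰/6.022×10²³ = 2.763×10⁻⁴ mol.
Fraction absorbed: 1 − 12.1/100 = 0.8790.
Photons absorbed: 0.8790 × 2.763×10⁻⁴ = 2.429×10⁻⁴ mol.
Product: Φ × n_abs = 0.967 × 2.429×10⁻⁴ = 2.349×10⁻⁴ mol.
Mass: 2.349×10⁻⁴ × 253.8 = 0.05962 g = 60 mg.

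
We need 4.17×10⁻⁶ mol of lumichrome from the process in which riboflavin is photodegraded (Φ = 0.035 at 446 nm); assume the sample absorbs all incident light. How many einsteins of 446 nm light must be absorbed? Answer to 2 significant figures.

Photons that must be absorbed: 4.17×10⁻⁶ / 0.035 = 1.191×10⁻⁴ mol.

1.2×10⁻⁴ einstein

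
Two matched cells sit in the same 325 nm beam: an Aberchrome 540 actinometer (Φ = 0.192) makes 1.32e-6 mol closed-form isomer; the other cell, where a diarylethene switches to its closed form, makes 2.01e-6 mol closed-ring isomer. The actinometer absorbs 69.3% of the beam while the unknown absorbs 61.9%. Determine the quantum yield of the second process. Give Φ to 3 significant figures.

Φ = 0.327

Photons absorbed by the actinometer: 1.32e-6 / 0.192 = 6.875e-6 mol.
Incident flux: 6.875e-6 / 0.693 = 9.921e-6 einstein.
Absorbed by unknown: 0.619 × 9.921e-6 = 6.141e-6 mol.
Φ(unknown) = 2.01e-6 / 6.141e-6 = 0.327.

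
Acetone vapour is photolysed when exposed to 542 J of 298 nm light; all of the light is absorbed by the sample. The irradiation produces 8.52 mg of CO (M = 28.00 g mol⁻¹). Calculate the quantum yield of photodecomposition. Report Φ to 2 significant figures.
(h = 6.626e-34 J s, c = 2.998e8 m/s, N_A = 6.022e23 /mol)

Φ = 0.23

Product: 8.52 mg / 28.00 g mol⁻¹ = 3.043e-4 mol.
Photon energy at 298 nm: hc/λ = (6.626e-34)(2.998e8)/(298e-9) = 6.666e-19 J.
Photons incident: 542 / 6.666e-19 = 8.131e20, i.e. 8.131e20/6.022e23 = 0.001350 mol.
Φ = 3.043e-4 mol / 0.001350 mol photons = 0.23.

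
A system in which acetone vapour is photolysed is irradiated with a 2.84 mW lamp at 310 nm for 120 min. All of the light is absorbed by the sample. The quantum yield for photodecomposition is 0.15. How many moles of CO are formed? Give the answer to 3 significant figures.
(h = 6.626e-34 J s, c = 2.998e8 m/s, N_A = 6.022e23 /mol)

7.95e-6 mol

Photon energy at 310 nm: hc/λ = (6.626e-34)(2.998e8)/(310e-9) = 6.408e-19 J.
Energy delivered: (2.84 mW)(7200 s) = 20.45 J.
Photons incident: 20.45 / 6.408e-19 = 3.191e19, i.e. 3.191e19/6.022e23 = 5.299e-5 mol.
Product: Φ × n_abs = 0.15 × 5.299e-5 = 7.949e-6 mol.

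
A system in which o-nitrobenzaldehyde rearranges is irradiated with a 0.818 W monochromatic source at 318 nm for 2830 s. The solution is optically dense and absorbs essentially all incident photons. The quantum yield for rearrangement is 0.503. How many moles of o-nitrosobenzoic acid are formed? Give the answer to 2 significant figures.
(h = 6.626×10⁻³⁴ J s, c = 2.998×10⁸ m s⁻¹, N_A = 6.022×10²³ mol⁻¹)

Photon energy at 318 nm: hc/λ = (6.626×10⁻³⁴)(2.998×10⁸)/(318×10⁻⁹) = 6.247×10⁻¹⁹ J.
Energy delivered: (0.818 W)(2830 s) = 2315 J.
Photons incident: 2315 / 6.247×10⁻¹⁹ = 3.706×10²¹, i.e. 3.706×10²¹/6.022×10²³ = 0.006154 mol.
Product: Φ × n_abs = 0.503 × 0.006154 = 0.003095 mol.

0.0031 mol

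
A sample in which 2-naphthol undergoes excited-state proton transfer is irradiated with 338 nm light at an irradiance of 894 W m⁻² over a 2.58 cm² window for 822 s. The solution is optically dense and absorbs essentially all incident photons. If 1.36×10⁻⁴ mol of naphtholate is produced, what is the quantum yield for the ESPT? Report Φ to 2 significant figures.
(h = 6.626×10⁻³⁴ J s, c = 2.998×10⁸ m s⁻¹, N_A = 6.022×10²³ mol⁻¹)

Φ = 0.25

Photon energy at 338 nm: hc/λ = (6.626×10⁻³⁴)(2.998×10⁸)/(338×10⁻⁹) = 5.877×10⁻¹⁹ J.
Energy delivered: (894 W m⁻²)(2.58×10⁻⁴ m²)(822 s) = 189.6 J.
Photons incident: 189.6 / 5.877×10⁻¹⁹ = 3.226×10²⁰, i.e. 3.226×10²⁰/6.022×10²³ = 5.357×10⁻⁴ mol.
Φ = 1.36×10⁻⁴ mol / 5.357×10⁻⁴ mol photons = 0.25.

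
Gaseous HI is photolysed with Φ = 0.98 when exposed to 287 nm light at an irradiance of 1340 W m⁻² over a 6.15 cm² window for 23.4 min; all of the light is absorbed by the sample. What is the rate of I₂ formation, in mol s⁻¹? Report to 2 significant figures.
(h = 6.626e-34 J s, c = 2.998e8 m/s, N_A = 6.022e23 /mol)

Photon energy at 287 nm: hc/λ = (6.626e-34)(2.998e8)/(287e-9) = 6.922e-19 J.
Energy delivered: (1340 W m⁻²)(6.15e-4 m²)(1404 s) = 1157 J.
Photons incident: 1157 / 6.922e-19 = 1.671e21, i.e. 1.671e21/6.022e23 = 0.002775 mol.
Product formed: 0.98 × 0.002775 = 0.002720 mol.
Rate: 0.002720 / 1404 s = 1.9e-6 mol s⁻¹.

1.9e-6 mol s⁻¹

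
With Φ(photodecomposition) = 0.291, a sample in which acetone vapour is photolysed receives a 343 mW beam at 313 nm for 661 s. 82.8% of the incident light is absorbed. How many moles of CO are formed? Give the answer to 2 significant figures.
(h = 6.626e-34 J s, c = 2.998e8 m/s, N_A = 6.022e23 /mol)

Photon energy at 313 nm: hc/λ = (6.626e-34)(2.998e8)/(313e-9) = 6.347e-19 J.
Energy delivered: (343 mW)(661 s) = 226.7 J.
Photons incident: 226.7 / 6.347e-19 = 3.572e20, i.e. 3.572e20/6.022e23 = 5.932e-4 mol.
Photons absorbed: 0.828 × 5.932e-4 = 4.912e-4 mol.
Product: Φ × n_abs = 0.291 × 4.912e-4 = 1.429e-4 mol.

1.4e-4 mol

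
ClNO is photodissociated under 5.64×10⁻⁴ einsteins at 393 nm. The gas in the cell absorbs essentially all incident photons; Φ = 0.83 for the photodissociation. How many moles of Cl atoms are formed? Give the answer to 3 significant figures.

Product: Φ × n_abs = 0.83 × 5.64×10⁻⁴ = 4.681×10⁻⁴ mol.

4.68×10⁻⁴ mol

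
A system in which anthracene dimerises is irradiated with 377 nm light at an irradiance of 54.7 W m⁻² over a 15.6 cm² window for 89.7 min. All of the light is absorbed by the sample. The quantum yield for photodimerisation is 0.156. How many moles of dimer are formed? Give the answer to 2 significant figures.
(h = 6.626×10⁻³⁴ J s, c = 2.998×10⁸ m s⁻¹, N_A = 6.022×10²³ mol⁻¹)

2.3×10⁻⁴ mol

Photon energy at 377 nm: hc/λ = (6.626×10⁻³⁴)(2.998×10⁸)/(377×10⁻⁹) = 5.269×10⁻¹⁹ J.
Energy delivered: (54.7 W m⁻²)(15.6×10⁻⁴ m²)(5382 s) = 459.3 J.
Photons incident: 459.3 / 5.269×10⁻¹⁹ = 8.717×10²⁰, i.e. 8.717×10²⁰/6.022×10²³ = 0.001448 mol.
Product: Φ × n_abs = 0.156 × 0.001448 = 2.259×10⁻⁴ mol.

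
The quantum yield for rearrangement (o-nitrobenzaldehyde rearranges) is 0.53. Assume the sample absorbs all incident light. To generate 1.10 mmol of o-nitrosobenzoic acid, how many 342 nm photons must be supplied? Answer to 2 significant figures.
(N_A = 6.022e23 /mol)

Product: 1.10 mmol = 0.00110 mol.
Photons that must be absorbed: 0.00110 / 0.53 = 0.002075 mol.
Photon count: 0.002075 × 6.022e23 = 1.2e21.

1.2e21 photons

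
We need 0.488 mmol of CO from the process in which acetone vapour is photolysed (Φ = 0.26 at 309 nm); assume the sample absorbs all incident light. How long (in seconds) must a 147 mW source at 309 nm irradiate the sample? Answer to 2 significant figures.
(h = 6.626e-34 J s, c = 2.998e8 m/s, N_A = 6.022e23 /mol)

t ≈ 4900 s

Product: 0.488 mmol = 4.88e-4 mol.
Photons that must be absorbed: 4.88e-4 / 0.26 = 0.001877 mol.
Photon energy: hc/λ = 6.429e-19 J; per mole, 3.872e5 J mol⁻¹.
Energy required: 0.001877 × 3.872e5 = 726.8 J.
Time: 726.8 J / 0.147 W = 4900 s.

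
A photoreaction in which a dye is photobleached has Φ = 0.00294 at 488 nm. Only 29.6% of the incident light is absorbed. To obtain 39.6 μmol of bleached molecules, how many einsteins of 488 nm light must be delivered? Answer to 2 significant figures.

Product: 39.6 μmol = 3.96×10⁻⁵ mol.
Photons that must be absorbed: 3.96×10⁻⁵ / 0.00294 = 0.01347 mol.
Incident photons needed: 0.01347 / 0.296 = 0.04551 mol.

0.046 einstein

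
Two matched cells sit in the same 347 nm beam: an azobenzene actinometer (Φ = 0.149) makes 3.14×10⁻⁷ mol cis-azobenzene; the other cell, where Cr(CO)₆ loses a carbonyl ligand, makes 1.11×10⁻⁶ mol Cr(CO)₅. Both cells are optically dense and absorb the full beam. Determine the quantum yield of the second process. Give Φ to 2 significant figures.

Φ = 0.53

Photons absorbed by the actinometer: 3.14×10⁻⁷ / 0.149 = 2.107×10⁻⁶ mol.
Φ(unknown) = 1.11×10⁻⁶ / 2.107×10⁻⁶ = 0.53.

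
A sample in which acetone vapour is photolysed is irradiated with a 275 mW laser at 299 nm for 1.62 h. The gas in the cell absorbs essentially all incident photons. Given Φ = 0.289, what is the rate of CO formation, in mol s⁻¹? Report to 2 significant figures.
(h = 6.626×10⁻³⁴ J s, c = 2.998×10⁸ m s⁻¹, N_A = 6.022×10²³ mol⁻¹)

2.0×10⁻⁷ mol s⁻¹

Photon energy at 299 nm: hc/λ = (6.626×10⁻³⁴)(2.998×10⁸)/(299×10⁻⁹) = 6.644×10⁻¹⁹ J.
Energy delivered: (275 mW)(5832 s) = 1604 J.
Photons incident: 1604 / 6.644×10⁻¹⁹ = 2.414×10²¹, i.e. 2.414×10²¹/6.022×10²³ = 0.004009 mol.
Product formed: 0.289 × 0.004009 = 0.001159 mol.
Rate: 0.001159 / 5832 s = 2.0×10⁻⁷ mol s⁻¹.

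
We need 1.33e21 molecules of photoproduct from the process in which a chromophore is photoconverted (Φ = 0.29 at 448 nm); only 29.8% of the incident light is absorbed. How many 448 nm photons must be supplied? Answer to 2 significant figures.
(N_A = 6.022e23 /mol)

1.5e22 photons

Product: 1.33e21 / 6.022e23 = 0.002209 mol.
Photons that must be absorbed: 0.002209 / 0.29 = 0.007617 mol.
Incident photons needed: 0.007617 / 0.298 = 0.02556 mol.
Photon count: 0.02556 × 6.022e23 = 1.5e22.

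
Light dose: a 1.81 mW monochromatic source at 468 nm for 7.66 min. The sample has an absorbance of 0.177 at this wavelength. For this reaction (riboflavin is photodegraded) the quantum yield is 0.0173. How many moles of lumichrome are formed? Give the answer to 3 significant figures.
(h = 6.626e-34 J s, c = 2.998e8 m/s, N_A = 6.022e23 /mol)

Photon energy at 468 nm: hc/λ = (6.626e-34)(2.998e8)/(468e-9) = 4.245e-19 J.
Energy delivered: (1.81 mW)(459.6 s) = 0.8319 J.
Photons incident: 0.8319 / 4.245e-19 = 1.960e18, i.e. 1.960e18/6.022e23 = 3.255e-6 mol.
Fraction absorbed: 1 − 10^(−0.177) = 0.3347.
Photons absorbed: 0.3347 × 3.255e-6 = 1.089e-6 mol.
Product: Φ × n_abs = 0.0173 × 1.089e-6 = 1.884e-8 mol.

1.88e-8 mol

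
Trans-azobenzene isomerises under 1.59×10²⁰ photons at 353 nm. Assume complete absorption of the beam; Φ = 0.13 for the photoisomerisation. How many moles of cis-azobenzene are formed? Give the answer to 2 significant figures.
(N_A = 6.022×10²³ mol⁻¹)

Moles of photons: 1.59×10²⁰ / 6.022×10²³ = 2.640×10⁻⁴ mol.
Product: Φ × n_abs = 0.13 × 2.640×10⁻⁴ = 3.432×10⁻⁵ mol.

3.4×10⁻⁵ mol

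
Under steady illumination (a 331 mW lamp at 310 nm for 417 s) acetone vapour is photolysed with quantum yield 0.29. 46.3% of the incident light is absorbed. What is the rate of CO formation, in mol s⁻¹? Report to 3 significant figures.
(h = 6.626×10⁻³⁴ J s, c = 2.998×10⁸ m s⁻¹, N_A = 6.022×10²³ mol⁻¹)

Photon energy at 310 nm: hc/λ = (6.626×10⁻³⁴)(2.998×10⁸)/(310×10⁻⁹) = 6.408×10⁻¹⁹ J.
Energy delivered: (331 mW)(417 s) = 138.0 J.
Photons incident: 138.0 / 6.408×10⁻¹⁹ = 2.154×10²⁰, i.e. 2.154×10²⁰/6.022×10²³ = 3.577×10⁻⁴ mol.
Photons absorbed: 0.463 × 3.577×10⁻⁴ = 1.656×10⁻⁴ mol.
Product formed: 0.29 × 1.656×10⁻⁴ = 4.802×10⁻⁵ mol.
Rate: 4.802×10⁻⁵ / 417 s = 1.15×10⁻⁷ mol s⁻¹.

1.15×10⁻⁷ mol s⁻¹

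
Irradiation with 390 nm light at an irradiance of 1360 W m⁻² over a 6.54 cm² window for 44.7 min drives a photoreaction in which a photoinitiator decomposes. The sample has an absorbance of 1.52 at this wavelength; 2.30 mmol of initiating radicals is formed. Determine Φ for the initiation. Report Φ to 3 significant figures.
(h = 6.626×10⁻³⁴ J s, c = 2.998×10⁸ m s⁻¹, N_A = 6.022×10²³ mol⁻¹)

Φ = 0.305

Product: 2.30 mmol = 0.00230 mol.
Photon energy at 390 nm: hc/λ = (6.626×10⁻³⁴)(2.998×10⁸)/(390×10⁻⁹) = 5.094×10⁻¹⁹ J.
Energy delivered: (1360 W m⁻²)(6.54×10⁻⁴ m²)(2682 s) = 2385 J.
Photons incident: 2385 / 5.094×10⁻¹⁹ = 4.682×10²¹, i.e. 4.682×10²¹/6.022×10²³ = 0.007775 mol.
Fraction absorbed: 1 − 10^(−1.52) = 0.9698.
Photons absorbed: 0.9698 × 0.007775 = 0.007540 mol.
Φ = 0.00230 mol / 0.007540 mol photons = 0.305.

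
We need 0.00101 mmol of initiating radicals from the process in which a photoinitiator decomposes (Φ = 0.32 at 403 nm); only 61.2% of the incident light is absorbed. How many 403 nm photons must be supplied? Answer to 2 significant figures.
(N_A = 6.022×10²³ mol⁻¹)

Product: 0.00101 mmol = 1.01×10⁻⁶ mol.
Photons that must be absorbed: 1.01×10⁻⁶ / 0.32 = 3.156×10⁻⁶ mol.
Incident photons needed: 3.156×10⁻⁶ / 0.612 = 5.157×10⁻⁶ mol.
Photon count: 5.157×10⁻⁶ × 6.022×10²³ = 3.1×10¹⁸.

3.1×10¹⁸ photons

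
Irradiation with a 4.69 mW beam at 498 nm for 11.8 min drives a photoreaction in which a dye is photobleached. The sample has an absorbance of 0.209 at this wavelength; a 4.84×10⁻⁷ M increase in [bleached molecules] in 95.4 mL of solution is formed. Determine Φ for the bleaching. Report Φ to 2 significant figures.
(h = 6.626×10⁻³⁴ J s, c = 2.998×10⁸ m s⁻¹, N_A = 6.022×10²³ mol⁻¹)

Product: (4.84×10⁻⁷ M)(0.0954 L) = 4.617×10⁻⁸ mol.
Photon energy at 498 nm: hc/λ = (6.626×10⁻³⁴)(2.998×10⁸)/(498×10⁻⁹) = 3.989×10⁻¹⁹ J.
Energy delivered: (4.69 mW)(708 s) = 3.321 J.
Photons incident: 3.321 / 3.989×10⁻¹⁹ = 8.325×10¹⁸, i.e. 8.325×10¹⁸/6.022×10²³ = 1.382×10⁻⁵ mol.
Fraction absorbed: 1 − 10^(−0.209) = 0.3820.
Photons absorbed: 0.3820 × 1.382×10⁻⁵ = 5.279×10⁻⁶ mol.
Φ = 4.617×10⁻⁸ mol / 5.279×10⁻⁶ mol photons = 0.0087.

Φ = 0.0087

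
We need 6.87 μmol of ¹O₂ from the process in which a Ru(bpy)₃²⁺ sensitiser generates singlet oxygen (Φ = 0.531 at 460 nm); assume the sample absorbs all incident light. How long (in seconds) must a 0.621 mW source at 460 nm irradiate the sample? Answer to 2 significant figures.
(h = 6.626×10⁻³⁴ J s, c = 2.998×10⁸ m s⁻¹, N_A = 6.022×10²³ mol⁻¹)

Product: 6.87 μmol = 6.87×10⁻⁶ mol.
Photons that must be absorbed: 6.87×10⁻⁶ / 0.531 = 1.294×10⁻⁵ mol.
Photon energy: hc/λ = 4.318×10⁻¹⁹ J; per mole, 2.600×10⁵ J mol⁻¹.
Energy required: 1.294×10⁻⁵ × 2.600×10⁵ = 3.364 J.
Time: 3.364 J / 0.000621 W = 5400 s.

t ≈ 5400 s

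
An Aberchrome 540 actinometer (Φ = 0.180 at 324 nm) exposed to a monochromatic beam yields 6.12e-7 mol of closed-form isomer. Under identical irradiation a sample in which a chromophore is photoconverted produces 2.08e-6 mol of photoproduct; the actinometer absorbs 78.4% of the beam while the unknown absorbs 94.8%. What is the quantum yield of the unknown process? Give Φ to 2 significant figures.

Φ = 0.51

Photons absorbed by the actinometer: 6.12e-7 / 0.180 = 3.400e-6 mol.
Incident flux: 3.400e-6 / 0.784 = 4.337e-6 einstein.
Absorbed by unknown: 0.948 × 4.337e-6 = 4.111e-6 mol.
Φ(unknown) = 2.08e-6 / 4.111e-6 = 0.51.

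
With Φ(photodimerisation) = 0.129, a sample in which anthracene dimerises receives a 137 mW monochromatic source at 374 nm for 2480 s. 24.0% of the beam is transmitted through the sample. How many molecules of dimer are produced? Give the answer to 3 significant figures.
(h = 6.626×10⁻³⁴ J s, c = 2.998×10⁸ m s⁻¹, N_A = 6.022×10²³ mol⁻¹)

6.27×10¹⁹ molecules

Photon energy at 374 nm: hc/λ = (6.626×10⁻³⁴)(2.998×10⁸)/(374×10⁻⁹) = 5.311×10⁻¹⁹ J.
Energy delivered: (137 mW)(2480 s) = 339.8 J.
Photons incident: 339.8 / 5.311×10⁻¹⁹ = 6.398×10²⁰, i.e. 6.398×10²⁰/6.022×10²³ = 0.001062 mol.
Fraction absorbed: 1 − 24.0/100 = 0.7600.
Photons absorbed: 0.7600 × 0.001062 = 8.071×10⁻⁴ mol.
Product: Φ × n_abs = 0.129 × 8.071×10⁻⁴ = 1.041×10⁻⁴ mol.
As a count: 1.041×10⁻⁴ × 6.022×10²³ = 6.27×10¹⁹.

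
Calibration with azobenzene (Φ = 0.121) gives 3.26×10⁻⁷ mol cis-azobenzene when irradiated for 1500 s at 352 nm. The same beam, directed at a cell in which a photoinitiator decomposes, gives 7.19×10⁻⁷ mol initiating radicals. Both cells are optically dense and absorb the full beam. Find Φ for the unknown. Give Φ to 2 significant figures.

Photons absorbed by the actinometer: 3.26×10⁻⁷ / 0.121 = 2.694×10⁻⁶ mol.
Φ(unknown) = 7.19×10⁻⁷ / 2.694×10⁻⁶ = 0.27.

Φ = 0.27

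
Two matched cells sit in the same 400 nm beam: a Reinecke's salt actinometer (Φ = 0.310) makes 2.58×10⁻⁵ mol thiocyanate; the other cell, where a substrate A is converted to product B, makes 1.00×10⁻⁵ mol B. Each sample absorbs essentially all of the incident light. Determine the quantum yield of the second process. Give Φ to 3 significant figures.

Photons absorbed by the actinometer: 2.58×10⁻⁵ / 0.310 = 8.323×10⁻⁵ mol.
Φ(unknown) = 1.00×10⁻⁵ / 8.323×10⁻⁵ = 0.120.

Φ = 0.120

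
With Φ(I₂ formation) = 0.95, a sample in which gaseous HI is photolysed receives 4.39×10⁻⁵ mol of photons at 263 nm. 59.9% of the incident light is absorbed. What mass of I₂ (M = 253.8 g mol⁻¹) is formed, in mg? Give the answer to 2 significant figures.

6.3 mg

Photons absorbed: 0.599 × 4.39×10⁻⁵ = 2.630×10⁻⁵ mol.
Product: Φ × n_abs = 0.95 × 2.630×10⁻⁵ = 2.499×10⁻⁵ mol.
Mass: 2.499×10⁻⁵ × 253.8 = 0.006342 g = 6.3 mg.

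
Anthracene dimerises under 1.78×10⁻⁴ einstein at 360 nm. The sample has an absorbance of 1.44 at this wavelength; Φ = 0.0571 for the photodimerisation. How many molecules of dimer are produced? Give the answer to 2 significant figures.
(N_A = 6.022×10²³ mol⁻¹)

5.9×10¹⁸ molecules

Fraction absorbed: 1 − 10^(−1.44) = 0.9637.
Photons absorbed: 0.9637 × 1.78×10⁻⁴ = 1.715×10⁻⁴ mol.
Product: Φ × n_abs = 0.0571 × 1.715×10⁻⁴ = 9.793×10⁻⁶ mol.
As a count: 9.793×10⁻⁶ × 6.022×10²³ = 5.9×10¹⁸.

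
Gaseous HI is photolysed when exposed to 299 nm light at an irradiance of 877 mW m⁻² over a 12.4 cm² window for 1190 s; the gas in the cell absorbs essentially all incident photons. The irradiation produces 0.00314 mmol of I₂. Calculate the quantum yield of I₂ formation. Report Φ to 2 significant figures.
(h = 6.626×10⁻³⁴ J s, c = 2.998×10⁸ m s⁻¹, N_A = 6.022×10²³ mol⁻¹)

Φ = 0.97

Product: 0.00314 mmol = 3.14×10⁻⁶ mol.
Photon energy at 299 nm: hc/λ = (6.626×10⁻³⁴)(2.998×10⁸)/(299×10⁻⁹) = 6.644×10⁻¹⁹ J.
Energy delivered: (877 mW m⁻²)(12.4×10⁻⁴ m²)(1190 s) = 1.294 J.
Photons incident: 1.294 / 6.644×10⁻¹⁹ = 1.948×10¹⁸, i.e. 1.948×10¹⁸/6.022×10²³ = 3.235×10⁻⁶ mol.
Φ = 3.14×10⁻⁶ mol / 3.235×10⁻⁶ mol photons = 0.97.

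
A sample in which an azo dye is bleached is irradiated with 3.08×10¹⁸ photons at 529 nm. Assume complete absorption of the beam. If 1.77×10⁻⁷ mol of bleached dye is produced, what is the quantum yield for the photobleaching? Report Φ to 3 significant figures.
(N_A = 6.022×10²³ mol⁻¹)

Moles of photons: 3.08×10¹⁸ / 6.022×10²³ = 5.115×10⁻⁶ mol.
Φ = 1.77×10⁻⁷ mol / 5.115×10⁻⁶ mol photons = 0.0346.

Φ = 0.0346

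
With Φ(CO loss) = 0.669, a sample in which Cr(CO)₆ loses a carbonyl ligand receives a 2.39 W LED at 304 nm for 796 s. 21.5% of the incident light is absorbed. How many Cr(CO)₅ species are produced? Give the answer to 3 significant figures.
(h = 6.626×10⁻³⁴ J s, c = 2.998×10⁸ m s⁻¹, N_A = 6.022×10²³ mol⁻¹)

4.19×10²⁰ species

Photon energy at 304 nm: hc/λ = (6.626×10⁻³⁴)(2.998×10⁸)/(304×10⁻⁹) = 6.534×10⁻¹⁹ J.
Energy delivered: (2.39 W)(796 s) = 1902 J.
Photons incident: 1902 / 6.534×10⁻¹⁹ = 2.911×10²¹, i.e. 2.911×10²¹/6.022×10²³ = 0.004834 mol.
Photons absorbed: 0.215 × 0.004834 = 0.001039 mol.
Product: Φ × n_abs = 0.669 × 0.001039 = 6.951×10⁻⁴ mol.
As a count: 6.951×10⁻⁴ × 6.022×10²³ = 4.19×10²⁰.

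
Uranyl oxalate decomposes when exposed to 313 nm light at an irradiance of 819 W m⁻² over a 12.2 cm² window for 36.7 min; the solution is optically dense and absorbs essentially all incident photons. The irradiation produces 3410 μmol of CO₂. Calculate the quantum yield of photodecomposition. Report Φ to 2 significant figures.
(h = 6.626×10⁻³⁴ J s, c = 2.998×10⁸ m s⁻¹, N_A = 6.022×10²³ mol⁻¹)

Φ = 0.59

Product: 3410 μmol = 0.00341 mol.
Photon energy at 313 nm: hc/λ = (6.626×10⁻³⁴)(2.998×10⁸)/(313×10⁻⁹) = 6.347×10⁻¹⁹ J.
Energy delivered: (819 W m⁻²)(12.2×10⁻⁴ m²)(2202 s) = 2200 J.
Photons incident: 2200 / 6.347×10⁻¹⁹ = 3.466×10²¹, i.e. 3.466×10²¹/6.022×10²³ = 0.005756 mol.
Φ = 0.00341 mol / 0.005756 mol photons = 0.59.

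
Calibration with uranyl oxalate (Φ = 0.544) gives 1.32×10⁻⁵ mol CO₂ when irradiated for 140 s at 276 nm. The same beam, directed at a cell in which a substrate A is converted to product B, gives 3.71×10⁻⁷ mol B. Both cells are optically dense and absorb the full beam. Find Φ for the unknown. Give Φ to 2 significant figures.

Φ = 0.015

Photons absorbed by the actinometer: 1.32×10⁻⁵ / 0.544 = 2.426×10⁻⁵ mol.
Φ(unknown) = 3.71×10⁻⁷ / 2.426×10⁻⁵ = 0.015.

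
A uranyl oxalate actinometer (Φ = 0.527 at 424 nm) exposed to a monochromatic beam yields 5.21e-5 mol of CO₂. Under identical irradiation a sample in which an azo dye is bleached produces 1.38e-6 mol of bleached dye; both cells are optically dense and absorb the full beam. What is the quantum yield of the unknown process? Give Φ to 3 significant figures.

Photons absorbed by the actinometer: 5.21e-5 / 0.527 = 9.886e-5 mol.
Φ(unknown) = 1.38e-6 / 9.886e-5 = 0.0140.

Φ = 0.0140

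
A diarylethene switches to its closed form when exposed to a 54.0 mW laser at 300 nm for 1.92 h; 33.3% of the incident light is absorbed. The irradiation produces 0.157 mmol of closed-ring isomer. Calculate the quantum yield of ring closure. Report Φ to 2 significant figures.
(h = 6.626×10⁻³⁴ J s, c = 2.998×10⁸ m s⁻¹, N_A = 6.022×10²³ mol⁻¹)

Φ = 0.50

Product: 0.157 mmol = 1.57×10⁻⁴ mol.
Photon energy at 300 nm: hc/λ = (6.626×10⁻³⁴)(2.998×10⁸)/(300×10⁻⁹) = 6.622×10⁻¹⁹ J.
Energy delivered: (54.0 mW)(6912 s) = 373.2 J.
Photons incident: 373.2 / 6.622×10⁻¹⁹ = 5.636×10²⁰, i.e. 5.636×10²⁰/6.022×10²³ = 9.359×10⁻⁴ mol.
Photons absorbed: 0.333 × 9.359×10⁻⁴ = 3.117×10⁻⁴ mol.
Φ = 1.57×10⁻⁴ mol / 3.117×10⁻⁴ mol photons = 0.50.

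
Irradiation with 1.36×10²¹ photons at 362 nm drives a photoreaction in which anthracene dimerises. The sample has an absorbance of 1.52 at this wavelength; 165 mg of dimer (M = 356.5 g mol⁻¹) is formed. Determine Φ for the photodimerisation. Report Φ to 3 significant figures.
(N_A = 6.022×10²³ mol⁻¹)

Φ = 0.211

Product: 165 mg / 356.5 g mol⁻¹ = 4.628×10⁻⁴ mol.
Moles of photons: 1.36×10²¹ / 6.022×10²³ = 0.002258 mol.
Fraction absorbed: 1 − 10^(−1.52) = 0.9698.
Photons absorbed: 0.9698 × 0.002258 = 0.002190 mol.
Φ = 4.628×10⁻⁴ mol / 0.002190 mol photons = 0.211.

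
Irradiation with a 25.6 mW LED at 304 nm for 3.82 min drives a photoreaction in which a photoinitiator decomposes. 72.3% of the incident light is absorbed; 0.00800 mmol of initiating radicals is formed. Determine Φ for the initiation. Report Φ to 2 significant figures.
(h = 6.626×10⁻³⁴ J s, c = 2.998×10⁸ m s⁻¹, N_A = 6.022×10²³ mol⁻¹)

Product: 0.00800 mmol = 8.00×10⁻⁶ mol.
Photon energy at 304 nm: hc/λ = (6.626×10⁻³⁴)(2.998×10⁸)/(304×10⁻⁹) = 6.534×10⁻¹⁹ J.
Energy delivered: (25.6 mW)(229.2 s) = 5.868 J.
Photons incident: 5.868 / 6.534×10⁻¹⁹ = 8.981×10¹⁸, i.e. 8.981×10¹⁸/6.022×10²³ = 1.491×10⁻⁵ mol.
Photons absorbed: 0.723 × 1.491×10⁻⁵ = 1.078×10⁻⁵ mol.
Φ = 8.00×10⁻⁶ mol / 1.078×10⁻⁵ mol photons = 0.74.

Φ = 0.74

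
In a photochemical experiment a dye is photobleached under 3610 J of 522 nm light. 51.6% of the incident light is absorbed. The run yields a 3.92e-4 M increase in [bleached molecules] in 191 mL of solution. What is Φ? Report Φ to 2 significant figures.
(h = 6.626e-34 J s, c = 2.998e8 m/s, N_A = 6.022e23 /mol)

Product: (3.92e-4 M)(0.191 L) = 7.487e-5 mol.
Photon energy at 522 nm: hc/λ = (6.626e-34)(2.998e8)/(522e-9) = 3.806e-19 J.
Photons incident: 3610 / 3.806e-19 = 9.485e21, i.e. 9.485e21/6.022e23 = 0.01575 mol.
Photons absorbed: 0.516 × 0.01575 = 0.008127 mol.
Φ = 7.487e-5 mol / 0.008127 mol photons = 0.0092.

Φ = 0.0092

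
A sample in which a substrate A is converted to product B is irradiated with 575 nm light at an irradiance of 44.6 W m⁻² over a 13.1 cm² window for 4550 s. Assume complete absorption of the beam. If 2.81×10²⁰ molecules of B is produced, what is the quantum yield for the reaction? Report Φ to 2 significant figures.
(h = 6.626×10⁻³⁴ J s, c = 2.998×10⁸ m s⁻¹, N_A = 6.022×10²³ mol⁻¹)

Φ = 0.37

Product: 2.81×10²⁰ / 6.022×10²³ = 4.666×10⁻⁴ mol.
Photon energy at 575 nm: hc/λ = (6.626×10⁻³⁴)(2.998×10⁸)/(575×10⁻⁹) = 3.455×10⁻¹⁹ J.
Energy delivered: (44.6 W m⁻²)(13.1×10⁻⁴ m²)(4550 s) = 265.8 J.
Photons incident: 265.8 / 3.455×10⁻¹⁹ = 7.693×10²⁰, i.e. 7.693×10²⁰/6.022×10²³ = 0.001277 mol.
Φ = 4.666×10⁻⁴ mol / 0.001277 mol photons = 0.37.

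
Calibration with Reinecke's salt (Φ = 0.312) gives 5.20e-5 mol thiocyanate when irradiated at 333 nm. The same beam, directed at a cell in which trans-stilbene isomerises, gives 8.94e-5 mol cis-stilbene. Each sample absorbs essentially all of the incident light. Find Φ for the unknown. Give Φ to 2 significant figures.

Φ = 0.54

Photons absorbed by the actinometer: 5.20e-5 / 0.312 = 1.667e-4 mol.
Φ(unknown) = 8.94e-5 / 1.667e-4 = 0.54.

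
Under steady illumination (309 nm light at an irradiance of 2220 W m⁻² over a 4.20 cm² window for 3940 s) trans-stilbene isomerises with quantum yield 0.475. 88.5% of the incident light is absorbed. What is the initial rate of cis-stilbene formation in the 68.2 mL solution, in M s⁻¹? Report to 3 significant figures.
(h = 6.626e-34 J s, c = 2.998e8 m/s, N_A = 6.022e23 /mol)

Photon energy at 309 nm: hc/λ = (6.626e-34)(2.998e8)/(309e-9) = 6.429e-19 J.
Energy delivered: (2220 W m⁻²)(4.20e-4 m²)(3940 s) = 3674 J.
Photons incident: 3674 / 6.429e-19 = 5.715e21, i.e. 5.715e21/6.022e23 = 0.009490 mol.
Photons absorbed: 0.885 × 0.009490 = 0.008399 mol.
Product formed: 0.475 × 0.008399 = 0.003990 mol.
Rate: 0.003990 mol / (3940 s × 0.0682 L) = 1.48e-5 M s⁻¹.

1.48e-5 M s⁻¹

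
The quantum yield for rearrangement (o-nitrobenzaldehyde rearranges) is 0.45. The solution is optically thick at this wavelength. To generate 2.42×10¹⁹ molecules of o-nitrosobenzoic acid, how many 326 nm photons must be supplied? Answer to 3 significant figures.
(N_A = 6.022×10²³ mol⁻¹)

5.38×10¹⁹ photons

Product: 2.42×10¹⁹ / 6.022×10²³ = 4.019×10⁻⁵ mol.
Photons that must be absorbed: 4.019×10⁻⁵ / 0.45 = 8.931×10⁻⁵ mol.
Photon count: 8.931×10⁻⁵ × 6.022×10²³ = 5.38×10¹⁹.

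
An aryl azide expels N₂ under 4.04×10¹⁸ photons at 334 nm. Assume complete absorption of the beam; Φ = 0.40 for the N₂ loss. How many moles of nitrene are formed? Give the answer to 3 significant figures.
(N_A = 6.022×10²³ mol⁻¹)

Moles of photons: 4.04×10¹⁸ / 6.022×10²³ = 6.709×10⁻⁶ mol.
Product: Φ × n_abs = 0.40 × 6.709×10⁻⁶ = 2.684×10⁻⁶ mol.

2.68×10⁻⁶ mol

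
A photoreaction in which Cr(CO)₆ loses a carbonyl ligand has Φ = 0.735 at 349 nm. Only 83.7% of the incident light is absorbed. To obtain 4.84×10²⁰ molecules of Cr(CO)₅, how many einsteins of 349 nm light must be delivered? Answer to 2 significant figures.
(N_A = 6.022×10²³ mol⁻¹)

Product: 4.84×10²⁰ / 6.022×10²³ = 8.037×10⁻⁴ mol.
Photons that must be absorbed: 8.037×10⁻⁴ / 0.735 = 0.001093 mol.
Incident photons needed: 0.001093 / 0.837 = 0.001306 mol.

0.0013 einstein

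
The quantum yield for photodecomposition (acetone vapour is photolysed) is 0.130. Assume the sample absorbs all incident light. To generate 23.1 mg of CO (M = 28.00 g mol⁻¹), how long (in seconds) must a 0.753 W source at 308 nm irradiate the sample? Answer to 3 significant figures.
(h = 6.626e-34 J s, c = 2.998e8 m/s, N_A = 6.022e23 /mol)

t ≈ 3270 s

Product: 23.1 mg / 28.00 g mol⁻¹ = 8.250e-4 mol.
Photons that must be absorbed: 8.250e-4 / 0.130 = 0.006346 mol.
Photon energy: hc/λ = 6.450e-19 J; per mole, 3.884e5 J mol⁻¹.
Energy required: 0.006346 × 3.884e5 = 2465 J.
Time: 2465 J / 0.753 W = 3270 s.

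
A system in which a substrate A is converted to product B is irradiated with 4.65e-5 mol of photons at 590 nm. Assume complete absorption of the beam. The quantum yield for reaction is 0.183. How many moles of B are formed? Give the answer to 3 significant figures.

8.51e-6 mol

Product: Φ × n_abs = 0.183 × 4.65e-5 = 8.509e-6 mol.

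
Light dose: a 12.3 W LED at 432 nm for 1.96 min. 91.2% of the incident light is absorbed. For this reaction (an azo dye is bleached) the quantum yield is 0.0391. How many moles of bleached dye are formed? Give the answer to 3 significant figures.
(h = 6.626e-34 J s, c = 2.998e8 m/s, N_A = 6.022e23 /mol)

Photon energy at 432 nm: hc/λ = (6.626e-34)(2.998e8)/(432e-9) = 4.598e-19 J.
Energy delivered: (12.3 W)(117.6 s) = 1446 J.
Photons incident: 1446 / 4.598e-19 = 3.145e21, i.e. 3.145e21/6.022e23 = 0.005223 mol.
Photons absorbed: 0.912 × 0.005223 = 0.004763 mol.
Product: Φ × n_abs = 0.0391 × 0.004763 = 1.862e-4 mol.

1.86e-4 mol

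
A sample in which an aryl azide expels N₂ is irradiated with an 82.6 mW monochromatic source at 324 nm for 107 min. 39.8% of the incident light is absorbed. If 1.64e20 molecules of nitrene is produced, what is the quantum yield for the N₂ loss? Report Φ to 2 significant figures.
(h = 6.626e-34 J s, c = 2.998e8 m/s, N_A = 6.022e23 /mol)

Φ = 0.48

Product: 1.64e20 / 6.022e23 = 2.723e-4 mol.
Photon energy at 324 nm: hc/λ = (6.626e-34)(2.998e8)/(324e-9) = 6.131e-19 J.
Energy delivered: (82.6 mW)(6420 s) = 530.3 J.
Photons incident: 530.3 / 6.131e-19 = 8.649e20, i.e. 8.649e20/6.022e23 = 0.001436 mol.
Photons absorbed: 0.398 × 0.001436 = 5.715e-4 mol.
Φ = 2.723e-4 mol / 5.715e-4 mol photons = 0.48.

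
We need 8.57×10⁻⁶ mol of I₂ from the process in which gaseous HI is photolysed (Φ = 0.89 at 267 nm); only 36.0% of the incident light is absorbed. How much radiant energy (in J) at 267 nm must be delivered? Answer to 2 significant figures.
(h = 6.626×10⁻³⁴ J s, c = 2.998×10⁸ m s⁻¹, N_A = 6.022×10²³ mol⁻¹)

Photons that must be absorbed: 8.57×10⁻⁶ / 0.89 = 9.629×10⁻⁶ mol.
Incident photons needed: 9.629×10⁻⁶ / 0.360 = 2.675×10⁻⁵ mol.
Photon energy: hc/λ = 7.440×10⁻¹⁹ J; per mole, 4.480×10⁵ J mol⁻¹.
Energy required: 2.675×10⁻⁵ × 4.480×10⁵ = 12 J.

12 J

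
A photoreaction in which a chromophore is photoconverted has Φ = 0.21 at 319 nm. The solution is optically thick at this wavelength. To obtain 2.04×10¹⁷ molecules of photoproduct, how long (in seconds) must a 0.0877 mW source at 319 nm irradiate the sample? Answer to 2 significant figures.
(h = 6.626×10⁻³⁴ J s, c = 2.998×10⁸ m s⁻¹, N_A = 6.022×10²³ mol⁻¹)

t ≈ 6900 s

Product: 2.04×10¹⁷ / 6.022×10²³ = 3.388×10⁻⁷ mol.
Photons that must be absorbed: 3.388×10⁻⁷ / 0.21 = 1.613×10⁻⁶ mol.
Photon energy: hc/λ = 6.227×10⁻¹⁹ J; per mole, 3.750×10⁵ J mol⁻¹.
Energy required: 1.613×10⁻⁶ × 3.750×10⁵ = 0.6049 J.
Time: 0.6049 J / 8.77e-05 W = 6900 s.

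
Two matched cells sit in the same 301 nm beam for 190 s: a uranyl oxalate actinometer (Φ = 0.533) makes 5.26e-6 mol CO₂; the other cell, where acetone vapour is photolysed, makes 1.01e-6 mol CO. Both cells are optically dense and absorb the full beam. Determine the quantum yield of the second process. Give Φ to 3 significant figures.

Φ = 0.102

Photons absorbed by the actinometer: 5.26e-6 / 0.533 = 9.869e-6 mol.
Φ(unknown) = 1.01e-6 / 9.869e-6 = 0.102.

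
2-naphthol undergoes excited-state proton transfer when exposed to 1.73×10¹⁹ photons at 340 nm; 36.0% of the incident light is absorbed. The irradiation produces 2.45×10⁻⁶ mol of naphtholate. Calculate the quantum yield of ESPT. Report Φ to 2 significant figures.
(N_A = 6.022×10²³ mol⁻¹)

Φ = 0.24

Moles of photons: 1.73×10¹⁹ / 6.022×10²³ = 2.873×10⁻⁵ mol.
Photons absorbed: 0.360 × 2.873×10⁻⁵ = 1.034×10⁻⁵ mol.
Φ = 2.45×10⁻⁶ mol / 1.034×10⁻⁵ mol photons = 0.24.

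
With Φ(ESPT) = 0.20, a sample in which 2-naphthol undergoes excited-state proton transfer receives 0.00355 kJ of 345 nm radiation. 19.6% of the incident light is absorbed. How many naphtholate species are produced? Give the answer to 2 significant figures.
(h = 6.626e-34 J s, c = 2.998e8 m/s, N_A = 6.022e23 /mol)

2.4e17 species

Photon energy at 345 nm: hc/λ = (6.626e-34)(2.998e8)/(345e-9) = 5.758e-19 J.
Incident energy: 0.00355 kJ = 3.55 J.
Photons incident: 3.55 / 5.758e-19 = 6.165e18, i.e. 6.165e18/6.022e23 = 1.024e-5 mol.
Photons absorbed: 0.196 × 1.024e-5 = 2.007e-6 mol.
Product: Φ × n_abs = 0.20 × 2.007e-6 = 4.014e-7 mol.
As a count: 4.014e-7 × 6.022e23 = 2.4e17.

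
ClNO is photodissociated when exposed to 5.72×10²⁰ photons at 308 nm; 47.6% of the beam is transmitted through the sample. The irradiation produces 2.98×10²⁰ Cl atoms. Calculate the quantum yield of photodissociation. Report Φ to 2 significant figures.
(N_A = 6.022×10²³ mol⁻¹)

Φ = 0.99

Product: 2.98×10²⁰ / 6.022×10²³ = 4.949×10⁻⁴ mol.
Moles of photons: 5.72×10²⁰ / 6.022×10²³ = 9.499×10⁻⁴ mol.
Fraction absorbed: 1 − 47.6/100 = 0.5240.
Photons absorbed: 0.5240 × 9.499×10⁻⁴ = 4.977×10⁻⁴ mol.
Φ = 4.949×10⁻⁴ mol / 4.977×10⁻⁴ mol photons = 0.99.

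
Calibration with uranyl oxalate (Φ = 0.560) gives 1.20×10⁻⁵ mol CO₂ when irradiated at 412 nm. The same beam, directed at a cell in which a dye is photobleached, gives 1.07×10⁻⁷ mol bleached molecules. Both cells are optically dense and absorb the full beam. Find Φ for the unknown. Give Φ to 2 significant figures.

Φ = 0.0050

Photons absorbed by the actinometer: 1.20×10⁻⁵ / 0.560 = 2.143×10⁻⁵ mol.
Φ(unknown) = 1.07×10⁻⁷ / 2.143×10⁻⁵ = 0.0050.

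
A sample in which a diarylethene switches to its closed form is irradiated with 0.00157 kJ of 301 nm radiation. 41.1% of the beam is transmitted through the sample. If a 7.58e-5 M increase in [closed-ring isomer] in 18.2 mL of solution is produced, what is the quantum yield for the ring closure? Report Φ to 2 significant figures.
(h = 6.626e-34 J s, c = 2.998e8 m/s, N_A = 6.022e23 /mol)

Φ = 0.59

Product: (7.58e-5 M)(0.0182 L) = 1.380e-6 mol.
Photon energy at 301 nm: hc/λ = (6.626e-34)(2.998e8)/(301e-9) = 6.600e-19 J.
Incident energy: 0.00157 kJ = 1.57 J.
Photons incident: 1.57 / 6.600e-19 = 2.379e18, i.e. 2.379e18/6.022e23 = 3.951e-6 mol.
Fraction absorbed: 1 − 41.1/100 = 0.5890.
Photons absorbed: 0.5890 × 3.951e-6 = 2.327e-6 mol.
Φ = 1.380e-6 mol / 2.327e-6 mol photons = 0.59.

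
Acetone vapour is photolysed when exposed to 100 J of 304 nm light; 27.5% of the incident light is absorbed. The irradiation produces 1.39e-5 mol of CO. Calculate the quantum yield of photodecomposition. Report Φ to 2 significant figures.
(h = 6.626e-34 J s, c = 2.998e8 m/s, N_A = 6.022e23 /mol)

Photon energy at 304 nm: hc/λ = (6.626e-34)(2.998e8)/(304e-9) = 6.534e-19 J.
Photons incident: 100 / 6.534e-19 = 1.530e20, i.e. 1.530e20/6.022e23 = 2.541e-4 mol.
Photons absorbed: 0.275 × 2.541e-4 = 6.988e-5 mol.
Φ = 1.39e-5 mol / 6.988e-5 mol photons = 0.20.

Φ = 0.20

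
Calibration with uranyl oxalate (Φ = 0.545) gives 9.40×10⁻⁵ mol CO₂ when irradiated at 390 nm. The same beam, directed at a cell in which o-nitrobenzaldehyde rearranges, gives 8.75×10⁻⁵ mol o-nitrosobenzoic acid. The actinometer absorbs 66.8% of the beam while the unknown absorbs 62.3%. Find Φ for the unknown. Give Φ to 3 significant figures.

Photons absorbed by the actinometer: 9.40×10⁻⁵ / 0.545 = 1.725×10⁻⁴ mol.
Incident flux: 1.725×10⁻⁴ / 0.668 = 2.582×10⁻⁴ einstein.
Absorbed by unknown: 0.623 × 2.582×10⁻⁴ = 1.609×10⁻⁴ mol.
Φ(unknown) = 8.75×10⁻⁵ / 1.609×10⁻⁴ = 0.544.

Φ = 0.544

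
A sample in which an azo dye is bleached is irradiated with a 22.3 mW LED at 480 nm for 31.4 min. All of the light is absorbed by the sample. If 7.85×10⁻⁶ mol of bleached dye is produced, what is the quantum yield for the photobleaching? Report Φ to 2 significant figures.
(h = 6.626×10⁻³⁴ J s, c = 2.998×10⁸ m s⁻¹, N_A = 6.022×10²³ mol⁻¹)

Φ = 0.047

Photon energy at 480 nm: hc/λ = (6.626×10⁻³⁴)(2.998×10⁸)/(480×10⁻⁹) = 4.138×10⁻¹⁹ J.
Energy delivered: (22.3 mW)(1884 s) = 42.01 J.
Photons incident: 42.01 / 4.138×10⁻¹⁹ = 1.015×10²⁰, i.e. 1.015×10²⁰/6.022×10²³ = 1.685×10⁻⁴ mol.
Φ = 7.85×10⁻⁶ mol / 1.685×10⁻⁴ mol photons = 0.047.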